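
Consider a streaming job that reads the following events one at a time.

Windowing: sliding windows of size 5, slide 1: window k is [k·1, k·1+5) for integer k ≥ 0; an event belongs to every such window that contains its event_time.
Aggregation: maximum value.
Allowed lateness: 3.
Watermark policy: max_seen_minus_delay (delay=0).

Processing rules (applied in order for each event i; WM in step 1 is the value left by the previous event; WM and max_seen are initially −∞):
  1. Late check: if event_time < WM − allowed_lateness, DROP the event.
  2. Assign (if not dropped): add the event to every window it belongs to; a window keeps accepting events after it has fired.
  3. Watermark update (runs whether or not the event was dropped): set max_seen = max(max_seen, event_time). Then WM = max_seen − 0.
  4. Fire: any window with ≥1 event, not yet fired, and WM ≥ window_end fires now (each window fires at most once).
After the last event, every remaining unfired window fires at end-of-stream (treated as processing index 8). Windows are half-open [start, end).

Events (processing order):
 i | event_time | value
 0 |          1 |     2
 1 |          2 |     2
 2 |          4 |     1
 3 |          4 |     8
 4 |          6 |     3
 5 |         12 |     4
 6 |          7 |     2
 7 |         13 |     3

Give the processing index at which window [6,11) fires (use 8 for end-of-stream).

i=0 t=1 v=2: → [1,6),[0,5); WM=1
i=1 t=2 v=2: → [2,7),[1,6),[0,5); WM=2
i=2 t=4 v=1: → [4,9),[3,8),[2,7),[1,6),[0,5); WM=4
i=3 t=4 v=8: → [4,9),[3,8),[2,7),[1,6),[0,5); WM=4
i=4 t=6 v=3: → [6,11),[5,10),[4,9),[3,8),[2,7); WM=6; [0,5) fires=8 [1,6) fires=8
i=5 t=12 v=4: → [12,17),[11,16),[10,15),[9,14),[8,13); WM=12; [2,7) fires=8 [3,8) fires=8 [4,9) fires=8 [5,10) fires=3 [6,11) fires=3
i=6 t=7 v=2: DROP (t<12-3); WM=12
i=7 t=13 v=3: → [13,18),[12,17),[11,16),[10,15),[9,14); WM=13; [8,13) fires=4

5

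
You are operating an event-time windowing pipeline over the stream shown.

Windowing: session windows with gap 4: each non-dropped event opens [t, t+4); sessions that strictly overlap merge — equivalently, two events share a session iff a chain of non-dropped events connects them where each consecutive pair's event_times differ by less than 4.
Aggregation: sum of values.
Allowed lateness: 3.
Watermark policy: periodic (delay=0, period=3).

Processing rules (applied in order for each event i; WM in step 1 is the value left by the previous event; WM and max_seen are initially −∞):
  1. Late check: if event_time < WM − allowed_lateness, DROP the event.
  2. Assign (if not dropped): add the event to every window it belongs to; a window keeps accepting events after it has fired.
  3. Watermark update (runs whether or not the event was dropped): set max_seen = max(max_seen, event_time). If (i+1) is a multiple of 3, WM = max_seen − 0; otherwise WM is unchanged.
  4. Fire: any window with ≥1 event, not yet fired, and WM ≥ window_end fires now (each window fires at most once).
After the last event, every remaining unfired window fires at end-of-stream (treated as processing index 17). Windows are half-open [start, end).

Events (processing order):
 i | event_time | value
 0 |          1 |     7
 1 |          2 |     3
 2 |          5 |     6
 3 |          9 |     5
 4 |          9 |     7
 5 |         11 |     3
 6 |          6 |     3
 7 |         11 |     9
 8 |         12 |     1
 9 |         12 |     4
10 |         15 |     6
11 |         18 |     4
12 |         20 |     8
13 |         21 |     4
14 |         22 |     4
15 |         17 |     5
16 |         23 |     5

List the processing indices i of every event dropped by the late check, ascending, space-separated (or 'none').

i=0 t=1 v=7: → [1,5); WM=−∞
i=1 t=2 v=3: → [1,6); WM=−∞
i=2 t=5 v=6: → [1,9); WM=5
i=3 t=9 v=5: → [9,13); WM=5
i=4 t=9 v=7: → [9,13); WM=5
i=5 t=11 v=3: → [9,15); WM=11
i=6 t=6 v=3: DROP (t<11-3); WM=11
i=7 t=11 v=9: → [9,15); WM=11
i=8 t=12 v=1: → [9,16); WM=12
i=9 t=12 v=4: → [9,16); WM=12
i=10 t=15 v=6: → [9,19); WM=12
i=11 t=18 v=4: → [9,22); WM=18
i=12 t=20 v=8: → [9,24); WM=18
i=13 t=21 v=4: → [9,25); WM=18
i=14 t=22 v=4: → [9,26); WM=22
i=15 t=17 v=5: DROP (t<22-3); WM=22
i=16 t=23 v=5: → [9,27); WM=22

6 15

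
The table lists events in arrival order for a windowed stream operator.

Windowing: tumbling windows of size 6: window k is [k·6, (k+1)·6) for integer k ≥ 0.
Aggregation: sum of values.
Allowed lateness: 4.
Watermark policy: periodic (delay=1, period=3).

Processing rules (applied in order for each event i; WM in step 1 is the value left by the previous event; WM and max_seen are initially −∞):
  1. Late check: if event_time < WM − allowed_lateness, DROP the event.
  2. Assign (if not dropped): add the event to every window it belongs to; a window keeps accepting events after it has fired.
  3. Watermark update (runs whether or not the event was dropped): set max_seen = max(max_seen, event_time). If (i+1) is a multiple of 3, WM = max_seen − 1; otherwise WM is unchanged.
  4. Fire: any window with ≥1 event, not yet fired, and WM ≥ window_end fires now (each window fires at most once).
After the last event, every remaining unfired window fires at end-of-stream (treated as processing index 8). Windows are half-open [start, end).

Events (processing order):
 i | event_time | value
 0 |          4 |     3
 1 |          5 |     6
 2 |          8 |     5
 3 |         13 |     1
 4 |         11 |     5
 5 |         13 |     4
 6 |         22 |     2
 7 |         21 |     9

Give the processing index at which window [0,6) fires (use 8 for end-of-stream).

2

i=0 t=4 v=3: → [0,6); WM=−∞
i=1 t=5 v=6: → [0,6); WM=−∞
i=2 t=8 v=5: → [6,12); WM=7; [0,6) fires=9
i=3 t=13 v=1: → [12,18); WM=7
i=4 t=11 v=5: → [6,12); WM=7
i=5 t=13 v=4: → [12,18); WM=12; [6,12) fires=10
i=6 t=22 v=2: → [18,24); WM=12
i=7 t=21 v=9: → [18,24); WM=12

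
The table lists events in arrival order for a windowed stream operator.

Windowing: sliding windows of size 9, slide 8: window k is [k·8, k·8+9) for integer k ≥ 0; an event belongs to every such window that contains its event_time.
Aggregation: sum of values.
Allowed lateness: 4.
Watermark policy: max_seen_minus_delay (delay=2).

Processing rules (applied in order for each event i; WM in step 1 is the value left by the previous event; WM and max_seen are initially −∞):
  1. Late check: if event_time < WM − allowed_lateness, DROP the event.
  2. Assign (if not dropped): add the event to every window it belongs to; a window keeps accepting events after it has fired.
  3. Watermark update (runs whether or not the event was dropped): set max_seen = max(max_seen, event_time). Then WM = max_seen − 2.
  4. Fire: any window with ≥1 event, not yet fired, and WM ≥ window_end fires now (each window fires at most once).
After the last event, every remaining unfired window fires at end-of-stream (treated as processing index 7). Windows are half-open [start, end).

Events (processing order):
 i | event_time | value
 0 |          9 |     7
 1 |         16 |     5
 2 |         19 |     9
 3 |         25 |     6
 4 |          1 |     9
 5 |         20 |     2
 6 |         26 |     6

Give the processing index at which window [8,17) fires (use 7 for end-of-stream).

2

i=0 t=9 v=7: → [8,17); WM=7
i=1 t=16 v=5: → [16,25),[8,17); WM=14
i=2 t=19 v=9: → [16,25); WM=17; [8,17) fires=12
i=3 t=25 v=6: → [24,33); WM=23
i=4 t=1 v=9: DROP (t<23-4); WM=23
i=5 t=20 v=2: → [16,25); WM=23
i=6 t=26 v=6: → [24,33); WM=24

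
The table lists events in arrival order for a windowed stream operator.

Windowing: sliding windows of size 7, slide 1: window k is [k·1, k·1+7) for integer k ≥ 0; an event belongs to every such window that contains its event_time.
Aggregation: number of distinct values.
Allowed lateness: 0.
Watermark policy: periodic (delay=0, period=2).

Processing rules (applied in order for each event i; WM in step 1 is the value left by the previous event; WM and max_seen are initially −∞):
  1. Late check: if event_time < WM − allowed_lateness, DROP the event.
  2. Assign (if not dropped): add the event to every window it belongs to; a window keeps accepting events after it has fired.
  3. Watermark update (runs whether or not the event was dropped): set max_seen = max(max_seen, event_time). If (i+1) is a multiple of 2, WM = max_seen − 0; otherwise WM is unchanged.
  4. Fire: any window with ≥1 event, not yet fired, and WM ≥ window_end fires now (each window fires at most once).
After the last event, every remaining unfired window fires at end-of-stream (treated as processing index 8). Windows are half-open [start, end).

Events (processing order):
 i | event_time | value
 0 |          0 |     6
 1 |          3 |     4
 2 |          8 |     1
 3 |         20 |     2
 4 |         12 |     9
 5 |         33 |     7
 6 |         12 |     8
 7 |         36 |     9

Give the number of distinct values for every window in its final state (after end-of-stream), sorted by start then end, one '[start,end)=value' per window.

[0,7)=2 [1,8)=1 [2,9)=2 [3,10)=2 [4,11)=1 [5,12)=1 [6,13)=1 [7,14)=1 [8,15)=1 [14,21)=1 [15,22)=1 [16,23)=1 [17,24)=1 [18,25)=1 [19,26)=1 [20,27)=1 [27,34)=1 [28,35)=1 [29,36)=1 [30,37)=2 [31,38)=2 [32,39)=2 [33,40)=2 [34,41)=1 [35,42)=1 [36,43)=1

i=0 t=0 v=6: → [0,7); WM=−∞
i=1 t=3 v=4: → [3,10),[2,9),[1,8),[0,7); WM=3
i=2 t=8 v=1: → [8,15),[7,14),[6,13),[5,12),[4,11),[3,10),[2,9); WM=3
i=3 t=20 v=2: → [20,27),[19,26),[18,25),[17,24),[16,23),[15,22),[14,21); WM=20; [0,7) fires=2 [1,8) fires=1 [2,9) fires=2 [3,10) fires=2 [4,11) fires=1 [5,12) fires=1 [6,13) fires=1 [7,14) fires=1 [8,15) fires=1
i=4 t=12 v=9: DROP (t<20-0); WM=20
i=5 t=33 v=7: → [33,40),[32,39),[31,38),[30,37),[29,36),[28,35),[27,34); WM=33; [14,21) fires=1 [15,22) fires=1 [16,23) fires=1 [17,24) fires=1 [18,25) fires=1 [19,26) fires=1 [20,27) fires=1
i=6 t=12 v=8: DROP (t<33-0); WM=33
i=7 t=36 v=9: → [36,43),[35,42),[34,41),[33,40),[32,39),[31,38),[30,37); WM=36; [27,34) fires=1 [28,35) fires=1 [29,36) fires=1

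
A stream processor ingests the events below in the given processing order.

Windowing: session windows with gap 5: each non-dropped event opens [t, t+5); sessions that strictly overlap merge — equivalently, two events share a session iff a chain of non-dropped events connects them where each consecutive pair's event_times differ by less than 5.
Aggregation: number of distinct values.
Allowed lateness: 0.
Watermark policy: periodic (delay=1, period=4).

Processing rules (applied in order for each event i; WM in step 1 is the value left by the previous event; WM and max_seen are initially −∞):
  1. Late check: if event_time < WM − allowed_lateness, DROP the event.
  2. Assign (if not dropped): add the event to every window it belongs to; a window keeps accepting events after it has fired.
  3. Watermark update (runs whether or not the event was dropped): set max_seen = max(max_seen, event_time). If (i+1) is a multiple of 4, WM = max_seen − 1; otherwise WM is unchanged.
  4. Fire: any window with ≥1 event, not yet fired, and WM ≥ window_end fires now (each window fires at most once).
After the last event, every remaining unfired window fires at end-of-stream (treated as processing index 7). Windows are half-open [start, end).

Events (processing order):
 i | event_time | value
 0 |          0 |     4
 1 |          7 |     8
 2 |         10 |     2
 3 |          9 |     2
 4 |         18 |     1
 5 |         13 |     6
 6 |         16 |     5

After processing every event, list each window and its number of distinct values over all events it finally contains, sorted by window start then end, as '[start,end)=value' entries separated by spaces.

i=0 t=0 v=4: → [0,5); WM=−∞
i=1 t=7 v=8: → [7,12); WM=−∞
i=2 t=10 v=2: → [7,15); WM=−∞
i=3 t=9 v=2: → [7,15); WM=9
i=4 t=18 v=1: → [18,23); WM=9
i=5 t=13 v=6: → [7,18); WM=9
i=6 t=16 v=5: → [7,23); WM=9

[0,5)=1 [7,23)=5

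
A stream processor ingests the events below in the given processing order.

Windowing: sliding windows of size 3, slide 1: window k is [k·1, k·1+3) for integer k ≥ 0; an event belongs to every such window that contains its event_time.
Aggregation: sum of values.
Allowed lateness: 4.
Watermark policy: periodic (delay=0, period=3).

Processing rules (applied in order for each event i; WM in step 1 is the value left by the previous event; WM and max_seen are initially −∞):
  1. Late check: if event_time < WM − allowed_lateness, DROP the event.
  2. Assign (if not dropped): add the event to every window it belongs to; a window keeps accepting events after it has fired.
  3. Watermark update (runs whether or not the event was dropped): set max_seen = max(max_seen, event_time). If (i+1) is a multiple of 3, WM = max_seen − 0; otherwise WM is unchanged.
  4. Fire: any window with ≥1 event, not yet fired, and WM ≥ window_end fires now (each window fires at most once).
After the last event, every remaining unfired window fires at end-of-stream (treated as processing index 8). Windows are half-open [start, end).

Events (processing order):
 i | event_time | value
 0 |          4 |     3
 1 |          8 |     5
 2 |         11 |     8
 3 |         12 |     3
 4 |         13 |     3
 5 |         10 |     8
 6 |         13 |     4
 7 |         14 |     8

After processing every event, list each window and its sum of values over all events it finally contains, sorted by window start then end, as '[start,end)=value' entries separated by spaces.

i=0 t=4 v=3: → [4,7),[3,6),[2,5); WM=−∞
i=1 t=8 v=5: → [8,11),[7,10),[6,9); WM=−∞
i=2 t=11 v=8: → [11,14),[10,13),[9,12); WM=11; [2,5) fires=3 [3,6) fires=3 [4,7) fires=3 [6,9) fires=5 [7,10) fires=5 [8,11) fires=5
i=3 t=12 v=3: → [12,15),[11,14),[10,13); WM=11
i=4 t=13 v=3: → [13,16),[12,15),[11,14); WM=11
i=5 t=10 v=8: → [10,13),[9,12),[8,11); WM=13; [9,12) fires=16 [10,13) fires=19
i=6 t=13 v=4: → [13,16),[12,15),[11,14); WM=13
i=7 t=14 v=8: → [14,17),[13,16),[12,15); WM=13

[2,5)=3 [3,6)=3 [4,7)=3 [6,9)=5 [7,10)=5 [8,11)=13 [9,12)=16 [10,13)=19 [11,14)=18 [12,15)=18 [13,16)=15 [14,17)=8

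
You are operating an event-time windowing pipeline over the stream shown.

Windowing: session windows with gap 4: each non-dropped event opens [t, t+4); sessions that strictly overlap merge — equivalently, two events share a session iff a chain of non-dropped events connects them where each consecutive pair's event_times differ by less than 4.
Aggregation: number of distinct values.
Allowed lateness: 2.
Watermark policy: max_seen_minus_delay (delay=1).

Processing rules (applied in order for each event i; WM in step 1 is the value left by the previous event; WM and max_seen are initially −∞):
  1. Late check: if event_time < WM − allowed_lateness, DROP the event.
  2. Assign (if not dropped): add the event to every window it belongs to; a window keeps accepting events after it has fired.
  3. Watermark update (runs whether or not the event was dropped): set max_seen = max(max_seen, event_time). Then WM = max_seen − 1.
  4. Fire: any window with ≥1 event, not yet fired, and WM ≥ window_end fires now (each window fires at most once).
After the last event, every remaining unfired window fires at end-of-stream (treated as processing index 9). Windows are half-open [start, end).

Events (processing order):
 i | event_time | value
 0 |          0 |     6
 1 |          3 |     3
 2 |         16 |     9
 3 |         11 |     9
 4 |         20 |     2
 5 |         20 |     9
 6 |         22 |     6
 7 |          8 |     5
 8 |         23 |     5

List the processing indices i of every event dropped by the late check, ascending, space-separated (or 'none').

3 7

i=0 t=0 v=6: → [0,4); WM=-1
i=1 t=3 v=3: → [0,7); WM=2
i=2 t=16 v=9: → [16,20); WM=15
i=3 t=11 v=9: DROP (t<15-2); WM=15
i=4 t=20 v=2: → [20,24); WM=19
i=5 t=20 v=9: → [20,24); WM=19
i=6 t=22 v=6: → [20,26); WM=21
i=7 t=8 v=5: DROP (t<21-2); WM=21
i=8 t=23 v=5: → [20,27); WM=22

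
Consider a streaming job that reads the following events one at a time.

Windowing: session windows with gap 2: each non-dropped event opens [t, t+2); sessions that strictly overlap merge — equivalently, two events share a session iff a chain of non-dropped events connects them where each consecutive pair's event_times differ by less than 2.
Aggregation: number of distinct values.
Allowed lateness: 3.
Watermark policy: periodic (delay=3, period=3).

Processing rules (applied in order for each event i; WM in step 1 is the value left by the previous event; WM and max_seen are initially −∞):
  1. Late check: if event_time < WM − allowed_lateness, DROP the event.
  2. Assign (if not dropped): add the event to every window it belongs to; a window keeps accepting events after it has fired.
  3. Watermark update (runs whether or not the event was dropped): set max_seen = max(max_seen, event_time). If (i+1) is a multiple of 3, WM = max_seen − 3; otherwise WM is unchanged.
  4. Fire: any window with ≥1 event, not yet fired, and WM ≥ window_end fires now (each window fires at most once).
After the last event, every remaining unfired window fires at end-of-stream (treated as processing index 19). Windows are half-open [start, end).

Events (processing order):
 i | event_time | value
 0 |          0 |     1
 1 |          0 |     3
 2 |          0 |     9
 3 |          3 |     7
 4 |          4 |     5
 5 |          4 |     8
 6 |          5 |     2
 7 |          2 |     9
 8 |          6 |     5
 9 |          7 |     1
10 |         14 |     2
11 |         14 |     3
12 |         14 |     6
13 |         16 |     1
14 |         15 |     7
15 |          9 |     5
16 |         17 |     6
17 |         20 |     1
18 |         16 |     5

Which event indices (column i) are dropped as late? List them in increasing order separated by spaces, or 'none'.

15

i=0 t=0 v=1: → [0,2); WM=−∞
i=1 t=0 v=3: → [0,2); WM=−∞
i=2 t=0 v=9: → [0,2); WM=-3
i=3 t=3 v=7: → [3,5); WM=-3
i=4 t=4 v=5: → [3,6); WM=-3
i=5 t=4 v=8: → [3,6); WM=1
i=6 t=5 v=2: → [3,7); WM=1
i=7 t=2 v=9: → [2,7); WM=1
i=8 t=6 v=5: → [2,8); WM=3
i=9 t=7 v=1: → [2,9); WM=3
i=10 t=14 v=2: → [14,16); WM=3
i=11 t=14 v=3: → [14,16); WM=11
i=12 t=14 v=6: → [14,16); WM=11
i=13 t=16 v=1: → [16,18); WM=11
i=14 t=15 v=7: → [14,18); WM=13
i=15 t=9 v=5: DROP (t<13-3); WM=13
i=16 t=17 v=6: → [14,19); WM=13
i=17 t=20 v=1: → [20,22); WM=17
i=18 t=16 v=5: → [14,19); WM=17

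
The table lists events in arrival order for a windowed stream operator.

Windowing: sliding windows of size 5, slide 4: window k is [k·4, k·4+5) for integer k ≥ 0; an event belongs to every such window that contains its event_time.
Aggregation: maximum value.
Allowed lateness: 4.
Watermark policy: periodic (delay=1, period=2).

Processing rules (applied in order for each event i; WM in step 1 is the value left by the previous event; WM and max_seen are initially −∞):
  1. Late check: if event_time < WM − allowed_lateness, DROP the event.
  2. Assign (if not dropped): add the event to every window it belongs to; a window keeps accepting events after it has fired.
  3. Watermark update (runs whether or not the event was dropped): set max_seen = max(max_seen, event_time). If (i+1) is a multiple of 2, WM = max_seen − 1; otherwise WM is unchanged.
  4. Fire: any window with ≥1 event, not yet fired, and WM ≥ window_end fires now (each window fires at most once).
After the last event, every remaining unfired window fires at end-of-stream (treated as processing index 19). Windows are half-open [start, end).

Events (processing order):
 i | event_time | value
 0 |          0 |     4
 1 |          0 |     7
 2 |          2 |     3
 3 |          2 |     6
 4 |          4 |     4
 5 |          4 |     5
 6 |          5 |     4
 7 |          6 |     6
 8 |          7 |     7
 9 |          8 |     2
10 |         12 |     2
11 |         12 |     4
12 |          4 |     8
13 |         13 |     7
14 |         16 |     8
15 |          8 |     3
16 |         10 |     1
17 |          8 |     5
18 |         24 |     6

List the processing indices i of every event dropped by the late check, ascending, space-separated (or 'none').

i=0 t=0 v=4: → [0,5); WM=−∞
i=1 t=0 v=7: → [0,5); WM=-1
i=2 t=2 v=3: → [0,5); WM=-1
i=3 t=2 v=6: → [0,5); WM=1
i=4 t=4 v=4: → [4,9),[0,5); WM=1
i=5 t=4 v=5: → [4,9),[0,5); WM=3
i=6 t=5 v=4: → [4,9); WM=3
i=7 t=6 v=6: → [4,9); WM=5; [0,5) fires=7
i=8 t=7 v=7: → [4,9); WM=5
i=9 t=8 v=2: → [8,13),[4,9); WM=7
i=10 t=12 v=2: → [12,17),[8,13); WM=7
i=11 t=12 v=4: → [12,17),[8,13); WM=11; [4,9) fires=7
i=12 t=4 v=8: DROP (t<11-4); WM=11
i=13 t=13 v=7: → [12,17); WM=12
i=14 t=16 v=8: → [16,21),[12,17); WM=12
i=15 t=8 v=3: → [8,13),[4,9); WM=15; [8,13) fires=4
i=16 t=10 v=1: DROP (t<15-4); WM=15
i=17 t=8 v=5: DROP (t<15-4); WM=15
i=18 t=24 v=6: → [24,29),[20,25); WM=15

12 16 17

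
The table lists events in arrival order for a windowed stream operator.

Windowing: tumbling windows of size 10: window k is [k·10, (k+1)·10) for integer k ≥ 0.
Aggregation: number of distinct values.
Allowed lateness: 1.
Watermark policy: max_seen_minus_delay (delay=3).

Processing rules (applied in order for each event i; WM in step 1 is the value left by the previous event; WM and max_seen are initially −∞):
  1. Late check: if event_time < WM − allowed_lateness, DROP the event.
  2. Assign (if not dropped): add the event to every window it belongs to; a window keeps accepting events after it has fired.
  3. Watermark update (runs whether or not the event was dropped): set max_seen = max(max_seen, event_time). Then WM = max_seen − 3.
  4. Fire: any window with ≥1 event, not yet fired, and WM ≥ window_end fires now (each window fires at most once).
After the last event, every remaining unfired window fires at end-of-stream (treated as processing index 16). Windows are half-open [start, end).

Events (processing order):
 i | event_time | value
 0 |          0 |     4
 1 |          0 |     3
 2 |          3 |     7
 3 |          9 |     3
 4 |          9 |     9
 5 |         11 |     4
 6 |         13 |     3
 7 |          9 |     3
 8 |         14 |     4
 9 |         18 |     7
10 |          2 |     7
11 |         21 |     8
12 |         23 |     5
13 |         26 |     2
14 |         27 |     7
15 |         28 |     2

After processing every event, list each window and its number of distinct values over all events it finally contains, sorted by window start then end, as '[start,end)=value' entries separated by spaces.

i=0 t=0 v=4: → [0,10); WM=-3
i=1 t=0 v=3: → [0,10); WM=-3
i=2 t=3 v=7: → [0,10); WM=0
i=3 t=9 v=3: → [0,10); WM=6
i=4 t=9 v=9: → [0,10); WM=6
i=5 t=11 v=4: → [10,20); WM=8
i=6 t=13 v=3: → [10,20); WM=10; [0,10) fires=4
i=7 t=9 v=3: → [0,10); WM=10
i=8 t=14 v=4: → [10,20); WM=11
i=9 t=18 v=7: → [10,20); WM=15
i=10 t=2 v=7: DROP (t<15-1); WM=15
i=11 t=21 v=8: → [20,30); WM=18
i=12 t=23 v=5: → [20,30); WM=20; [10,20) fires=3
i=13 t=26 v=2: → [20,30); WM=23
i=14 t=27 v=7: → [20,30); WM=24
i=15 t=28 v=2: → [20,30); WM=25

[0,10)=4 [10,20)=3 [20,30)=4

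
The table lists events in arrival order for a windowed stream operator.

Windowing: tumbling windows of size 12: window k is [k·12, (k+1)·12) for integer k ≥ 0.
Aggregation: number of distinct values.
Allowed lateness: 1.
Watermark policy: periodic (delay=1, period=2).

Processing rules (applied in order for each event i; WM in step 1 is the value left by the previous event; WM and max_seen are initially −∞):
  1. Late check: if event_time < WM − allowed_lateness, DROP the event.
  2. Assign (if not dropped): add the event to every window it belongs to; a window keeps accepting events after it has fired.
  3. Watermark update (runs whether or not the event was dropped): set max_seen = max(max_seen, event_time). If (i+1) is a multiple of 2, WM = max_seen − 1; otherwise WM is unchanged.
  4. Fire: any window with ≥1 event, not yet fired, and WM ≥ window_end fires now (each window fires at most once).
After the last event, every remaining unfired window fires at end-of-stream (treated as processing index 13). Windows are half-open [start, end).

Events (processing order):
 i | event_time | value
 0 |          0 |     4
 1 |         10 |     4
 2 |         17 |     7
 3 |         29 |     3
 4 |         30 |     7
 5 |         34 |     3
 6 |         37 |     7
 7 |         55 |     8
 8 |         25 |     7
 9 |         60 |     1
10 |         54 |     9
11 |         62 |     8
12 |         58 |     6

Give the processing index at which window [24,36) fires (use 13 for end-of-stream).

i=0 t=0 v=4: → [0,12); WM=−∞
i=1 t=10 v=4: → [0,12); WM=9
i=2 t=17 v=7: → [12,24); WM=9
i=3 t=29 v=3: → [24,36); WM=28; [0,12) fires=1 [12,24) fires=1
i=4 t=30 v=7: → [24,36); WM=28
i=5 t=34 v=3: → [24,36); WM=33
i=6 t=37 v=7: → [36,48); WM=33
i=7 t=55 v=8: → [48,60); WM=54; [24,36) fires=2 [36,48) fires=1
i=8 t=25 v=7: DROP (t<54-1); WM=54
i=9 t=60 v=1: → [60,72); WM=59
i=10 t=54 v=9: DROP (t<59-1); WM=59
i=11 t=62 v=8: → [60,72); WM=61; [48,60) fires=1
i=12 t=58 v=6: DROP (t<61-1); WM=61

7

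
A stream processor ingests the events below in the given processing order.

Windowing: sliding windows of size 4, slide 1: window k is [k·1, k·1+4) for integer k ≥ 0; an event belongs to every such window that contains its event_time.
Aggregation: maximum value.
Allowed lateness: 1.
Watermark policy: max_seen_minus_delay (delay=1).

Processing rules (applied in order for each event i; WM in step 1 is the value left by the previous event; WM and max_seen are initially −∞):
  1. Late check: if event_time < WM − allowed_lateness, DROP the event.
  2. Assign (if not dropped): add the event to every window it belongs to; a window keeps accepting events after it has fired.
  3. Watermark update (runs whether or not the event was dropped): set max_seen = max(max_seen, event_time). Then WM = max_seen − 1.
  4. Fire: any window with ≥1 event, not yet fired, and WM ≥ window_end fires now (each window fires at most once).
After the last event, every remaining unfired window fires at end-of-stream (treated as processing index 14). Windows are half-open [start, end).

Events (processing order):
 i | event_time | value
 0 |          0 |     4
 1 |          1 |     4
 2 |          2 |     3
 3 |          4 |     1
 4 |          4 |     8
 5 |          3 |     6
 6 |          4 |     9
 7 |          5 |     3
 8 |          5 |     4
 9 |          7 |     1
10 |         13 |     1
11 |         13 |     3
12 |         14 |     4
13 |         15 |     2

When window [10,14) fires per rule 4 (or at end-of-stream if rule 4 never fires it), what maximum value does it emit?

i=0 t=0 v=4: → [0,4); WM=-1
i=1 t=1 v=4: → [1,5),[0,4); WM=0
i=2 t=2 v=3: → [2,6),[1,5),[0,4); WM=1
i=3 t=4 v=1: → [4,8),[3,7),[2,6),[1,5); WM=3
i=4 t=4 v=8: → [4,8),[3,7),[2,6),[1,5); WM=3
i=5 t=3 v=6: → [3,7),[2,6),[1,5),[0,4); WM=3
i=6 t=4 v=9: → [4,8),[3,7),[2,6),[1,5); WM=3
i=7 t=5 v=3: → [5,9),[4,8),[3,7),[2,6); WM=4; [0,4) fires=6
i=8 t=5 v=4: → [5,9),[4,8),[3,7),[2,6); WM=4
i=9 t=7 v=1: → [7,11),[6,10),[5,9),[4,8); WM=6; [1,5) fires=9 [2,6) fires=9
i=10 t=13 v=1: → [13,17),[12,16),[11,15),[10,14); WM=12; [3,7) fires=9 [4,8) fires=9 [5,9) fires=4 [6,10) fires=1 [7,11) fires=1
i=11 t=13 v=3: → [13,17),[12,16),[11,15),[10,14); WM=12
i=12 t=14 v=4: → [14,18),[13,17),[12,16),[11,15); WM=13
i=13 t=15 v=2: → [15,19),[14,18),[13,17),[12,16); WM=14; [10,14) fires=3

3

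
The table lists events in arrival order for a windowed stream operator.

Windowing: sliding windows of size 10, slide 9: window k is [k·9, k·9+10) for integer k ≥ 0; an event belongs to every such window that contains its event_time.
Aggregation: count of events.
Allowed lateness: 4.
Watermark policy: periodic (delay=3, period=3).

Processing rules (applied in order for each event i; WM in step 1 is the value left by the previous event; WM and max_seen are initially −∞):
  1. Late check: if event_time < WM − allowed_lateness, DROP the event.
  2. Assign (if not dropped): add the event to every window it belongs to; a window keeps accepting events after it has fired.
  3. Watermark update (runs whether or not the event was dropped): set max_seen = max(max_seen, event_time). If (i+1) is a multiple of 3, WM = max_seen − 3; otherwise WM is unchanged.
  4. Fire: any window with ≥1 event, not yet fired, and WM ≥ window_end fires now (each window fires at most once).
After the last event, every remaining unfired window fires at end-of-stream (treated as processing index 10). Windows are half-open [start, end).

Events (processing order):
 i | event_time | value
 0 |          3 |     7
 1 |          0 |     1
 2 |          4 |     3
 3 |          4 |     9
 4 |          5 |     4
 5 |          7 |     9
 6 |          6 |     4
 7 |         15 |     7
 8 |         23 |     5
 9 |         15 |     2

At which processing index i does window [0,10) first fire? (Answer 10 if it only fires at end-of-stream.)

8

i=0 t=3 v=7: → [0,10); WM=−∞
i=1 t=0 v=1: → [0,10); WM=−∞
i=2 t=4 v=3: → [0,10); WM=1
i=3 t=4 v=9: → [0,10); WM=1
i=4 t=5 v=4: → [0,10); WM=1
i=5 t=7 v=9: → [0,10); WM=4
i=6 t=6 v=4: → [0,10); WM=4
i=7 t=15 v=7: → [9,19); WM=4
i=8 t=23 v=5: → [18,28); WM=20; [0,10) fires=7 [9,19) fires=1
i=9 t=15 v=2: DROP (t<20-4); WM=20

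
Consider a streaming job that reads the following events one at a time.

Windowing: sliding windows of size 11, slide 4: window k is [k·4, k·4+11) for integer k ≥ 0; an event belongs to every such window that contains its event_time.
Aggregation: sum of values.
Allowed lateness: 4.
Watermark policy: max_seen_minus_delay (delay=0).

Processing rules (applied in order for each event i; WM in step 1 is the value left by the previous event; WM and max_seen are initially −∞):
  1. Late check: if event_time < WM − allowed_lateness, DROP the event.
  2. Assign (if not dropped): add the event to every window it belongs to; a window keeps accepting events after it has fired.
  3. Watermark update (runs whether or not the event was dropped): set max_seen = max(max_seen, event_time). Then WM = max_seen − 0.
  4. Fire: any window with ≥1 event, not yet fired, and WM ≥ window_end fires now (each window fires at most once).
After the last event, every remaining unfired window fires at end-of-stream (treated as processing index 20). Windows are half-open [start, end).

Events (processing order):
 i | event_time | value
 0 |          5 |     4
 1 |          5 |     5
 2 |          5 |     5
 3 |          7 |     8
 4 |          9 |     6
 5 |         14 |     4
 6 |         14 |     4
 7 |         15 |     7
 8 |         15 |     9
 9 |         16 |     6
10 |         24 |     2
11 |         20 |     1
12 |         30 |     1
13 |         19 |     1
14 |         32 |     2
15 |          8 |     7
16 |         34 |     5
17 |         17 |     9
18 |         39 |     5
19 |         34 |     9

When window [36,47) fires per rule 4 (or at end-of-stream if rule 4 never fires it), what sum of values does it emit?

i=0 t=5 v=4: → [4,15),[0,11); WM=5
i=1 t=5 v=5: → [4,15),[0,11); WM=5
i=2 t=5 v=5: → [4,15),[0,11); WM=5
i=3 t=7 v=8: → [4,15),[0,11); WM=7
i=4 t=9 v=6: → [8,19),[4,15),[0,11); WM=9
i=5 t=14 v=4: → [12,23),[8,19),[4,15); WM=14; [0,11) fires=28
i=6 t=14 v=4: → [12,23),[8,19),[4,15); WM=14
i=7 t=15 v=7: → [12,23),[8,19); WM=15; [4,15) fires=36
i=8 t=15 v=9: → [12,23),[8,19); WM=15
i=9 t=16 v=6: → [16,27),[12,23),[8,19); WM=16
i=10 t=24 v=2: → [24,35),[20,31),[16,27); WM=24; [8,19) fires=36 [12,23) fires=30
i=11 t=20 v=1: → [20,31),[16,27),[12,23); WM=24
i=12 t=30 v=1: → [28,39),[24,35),[20,31); WM=30; [16,27) fires=9
i=13 t=19 v=1: DROP (t<30-4); WM=30
i=14 t=32 v=2: → [32,43),[28,39),[24,35); WM=32; [20,31) fires=4
i=15 t=8 v=7: DROP (t<32-4); WM=32
i=16 t=34 v=5: → [32,43),[28,39),[24,35); WM=34
i=17 t=17 v=9: DROP (t<34-4); WM=34
i=18 t=39 v=5: → [36,47),[32,43); WM=39; [24,35) fires=10 [28,39) fires=8
i=19 t=34 v=9: DROP (t<39-4); WM=39

5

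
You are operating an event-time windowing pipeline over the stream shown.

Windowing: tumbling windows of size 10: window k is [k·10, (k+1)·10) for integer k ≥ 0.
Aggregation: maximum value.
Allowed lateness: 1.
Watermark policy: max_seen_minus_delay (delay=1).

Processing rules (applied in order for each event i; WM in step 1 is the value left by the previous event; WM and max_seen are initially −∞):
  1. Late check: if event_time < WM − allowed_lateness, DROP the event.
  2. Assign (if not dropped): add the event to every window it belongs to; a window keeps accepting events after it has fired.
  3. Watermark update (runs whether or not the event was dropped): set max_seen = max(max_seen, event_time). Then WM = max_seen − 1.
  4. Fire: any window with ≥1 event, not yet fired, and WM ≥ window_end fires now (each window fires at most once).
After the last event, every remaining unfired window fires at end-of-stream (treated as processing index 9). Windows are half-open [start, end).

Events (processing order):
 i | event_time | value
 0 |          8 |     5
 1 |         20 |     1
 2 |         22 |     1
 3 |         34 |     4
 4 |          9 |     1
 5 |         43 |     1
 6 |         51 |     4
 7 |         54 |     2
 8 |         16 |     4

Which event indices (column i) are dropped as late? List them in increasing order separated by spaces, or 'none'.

i=0 t=8 v=5: → [0,10); WM=7
i=1 t=20 v=1: → [20,30); WM=19; [0,10) fires=5
i=2 t=22 v=1: → [20,30); WM=21
i=3 t=34 v=4: → [30,40); WM=33; [20,30) fires=1
i=4 t=9 v=1: DROP (t<33-1); WM=33
i=5 t=43 v=1: → [40,50); WM=42; [30,40) fires=4
i=6 t=51 v=4: → [50,60); WM=50; [40,50) fires=1
i=7 t=54 v=2: → [50,60); WM=53
i=8 t=16 v=4: DROP (t<53-1); WM=53

4 8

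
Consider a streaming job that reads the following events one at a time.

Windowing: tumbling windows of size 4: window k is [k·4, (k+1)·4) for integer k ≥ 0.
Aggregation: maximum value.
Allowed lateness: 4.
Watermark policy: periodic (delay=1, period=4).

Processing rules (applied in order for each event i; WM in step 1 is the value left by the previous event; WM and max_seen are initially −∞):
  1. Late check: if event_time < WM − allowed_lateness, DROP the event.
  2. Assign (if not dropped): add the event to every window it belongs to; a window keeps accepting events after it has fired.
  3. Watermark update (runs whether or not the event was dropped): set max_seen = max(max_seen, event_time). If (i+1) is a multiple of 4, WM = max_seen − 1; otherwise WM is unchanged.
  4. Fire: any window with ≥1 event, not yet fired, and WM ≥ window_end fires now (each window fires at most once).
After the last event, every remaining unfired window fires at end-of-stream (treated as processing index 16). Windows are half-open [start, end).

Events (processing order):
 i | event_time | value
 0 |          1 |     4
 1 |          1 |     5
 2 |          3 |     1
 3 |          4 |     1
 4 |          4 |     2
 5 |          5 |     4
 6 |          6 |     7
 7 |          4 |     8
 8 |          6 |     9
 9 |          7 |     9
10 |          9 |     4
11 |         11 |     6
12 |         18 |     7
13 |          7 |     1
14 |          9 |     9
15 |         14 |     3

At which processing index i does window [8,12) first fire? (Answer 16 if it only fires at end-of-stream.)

i=0 t=1 v=4: → [0,4); WM=−∞
i=1 t=1 v=5: → [0,4); WM=−∞
i=2 t=3 v=1: → [0,4); WM=−∞
i=3 t=4 v=1: → [4,8); WM=3
i=4 t=4 v=2: → [4,8); WM=3
i=5 t=5 v=4: → [4,8); WM=3
i=6 t=6 v=7: → [4,8); WM=3
i=7 t=4 v=8: → [4,8); WM=5; [0,4) fires=5
i=8 t=6 v=9: → [4,8); WM=5
i=9 t=7 v=9: → [4,8); WM=5
i=10 t=9 v=4: → [8,12); WM=5
i=11 t=11 v=6: → [8,12); WM=10; [4,8) fires=9
i=12 t=18 v=7: → [16,20); WM=10
i=13 t=7 v=1: → [4,8); WM=10
i=14 t=9 v=9: → [8,12); WM=10
i=15 t=14 v=3: → [12,16); WM=17; [8,12) fires=9 [12,16) fires=3

15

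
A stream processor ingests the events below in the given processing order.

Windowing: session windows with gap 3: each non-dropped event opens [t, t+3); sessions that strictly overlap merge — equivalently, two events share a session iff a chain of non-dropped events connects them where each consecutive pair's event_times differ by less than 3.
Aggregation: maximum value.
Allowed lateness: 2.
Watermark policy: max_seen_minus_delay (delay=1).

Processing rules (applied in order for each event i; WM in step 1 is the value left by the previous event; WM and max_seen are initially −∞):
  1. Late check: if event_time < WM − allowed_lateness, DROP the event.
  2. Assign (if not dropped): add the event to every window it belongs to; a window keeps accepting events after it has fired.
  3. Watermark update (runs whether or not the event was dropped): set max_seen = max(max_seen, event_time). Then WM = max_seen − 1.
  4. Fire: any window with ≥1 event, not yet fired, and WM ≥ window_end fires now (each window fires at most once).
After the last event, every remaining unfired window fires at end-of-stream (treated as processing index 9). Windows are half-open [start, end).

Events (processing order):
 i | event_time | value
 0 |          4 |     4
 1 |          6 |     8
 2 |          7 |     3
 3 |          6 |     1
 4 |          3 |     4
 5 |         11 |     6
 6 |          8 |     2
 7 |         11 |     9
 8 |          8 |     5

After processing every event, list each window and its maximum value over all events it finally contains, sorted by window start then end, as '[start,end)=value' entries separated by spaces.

i=0 t=4 v=4: → [4,7); WM=3
i=1 t=6 v=8: → [4,9); WM=5
i=2 t=7 v=3: → [4,10); WM=6
i=3 t=6 v=1: → [4,10); WM=6
i=4 t=3 v=4: DROP (t<6-2); WM=6
i=5 t=11 v=6: → [11,14); WM=10
i=6 t=8 v=2: → [4,11); WM=10
i=7 t=11 v=9: → [11,14); WM=10
i=8 t=8 v=5: → [4,11); WM=10

[4,11)=8 [11,14)=9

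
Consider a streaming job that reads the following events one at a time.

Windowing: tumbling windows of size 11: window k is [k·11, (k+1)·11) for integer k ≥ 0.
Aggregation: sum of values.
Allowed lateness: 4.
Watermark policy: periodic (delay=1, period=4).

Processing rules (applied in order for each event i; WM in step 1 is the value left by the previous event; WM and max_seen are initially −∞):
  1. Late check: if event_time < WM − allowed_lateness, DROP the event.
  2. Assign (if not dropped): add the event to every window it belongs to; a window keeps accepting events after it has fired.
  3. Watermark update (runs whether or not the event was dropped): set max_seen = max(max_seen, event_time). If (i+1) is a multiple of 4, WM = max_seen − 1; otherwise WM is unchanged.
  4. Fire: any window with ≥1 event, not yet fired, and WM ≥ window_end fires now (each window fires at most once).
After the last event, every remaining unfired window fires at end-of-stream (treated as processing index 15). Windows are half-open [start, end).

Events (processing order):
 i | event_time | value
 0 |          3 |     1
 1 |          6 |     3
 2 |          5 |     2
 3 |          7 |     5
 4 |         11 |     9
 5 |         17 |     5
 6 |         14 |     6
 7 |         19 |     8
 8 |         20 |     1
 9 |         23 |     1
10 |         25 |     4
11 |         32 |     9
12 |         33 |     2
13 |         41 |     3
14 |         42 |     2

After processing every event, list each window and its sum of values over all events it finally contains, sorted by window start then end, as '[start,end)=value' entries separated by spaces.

[0,11)=11 [11,22)=29 [22,33)=14 [33,44)=7

i=0 t=3 v=1: → [0,11); WM=−∞
i=1 t=6 v=3: → [0,11); WM=−∞
i=2 t=5 v=2: → [0,11); WM=−∞
i=3 t=7 v=5: → [0,11); WM=6
i=4 t=11 v=9: → [11,22); WM=6
i=5 t=17 v=5: → [11,22); WM=6
i=6 t=14 v=6: → [11,22); WM=6
i=7 t=19 v=8: → [11,22); WM=18; [0,11) fires=11
i=8 t=20 v=1: → [11,22); WM=18
i=9 t=23 v=1: → [22,33); WM=18
i=10 t=25 v=4: → [22,33); WM=18
i=11 t=32 v=9: → [22,33); WM=31; [11,22) fires=29
i=12 t=33 v=2: → [33,44); WM=31
i=13 t=41 v=3: → [33,44); WM=31
i=14 t=42 v=2: → [33,44); WM=31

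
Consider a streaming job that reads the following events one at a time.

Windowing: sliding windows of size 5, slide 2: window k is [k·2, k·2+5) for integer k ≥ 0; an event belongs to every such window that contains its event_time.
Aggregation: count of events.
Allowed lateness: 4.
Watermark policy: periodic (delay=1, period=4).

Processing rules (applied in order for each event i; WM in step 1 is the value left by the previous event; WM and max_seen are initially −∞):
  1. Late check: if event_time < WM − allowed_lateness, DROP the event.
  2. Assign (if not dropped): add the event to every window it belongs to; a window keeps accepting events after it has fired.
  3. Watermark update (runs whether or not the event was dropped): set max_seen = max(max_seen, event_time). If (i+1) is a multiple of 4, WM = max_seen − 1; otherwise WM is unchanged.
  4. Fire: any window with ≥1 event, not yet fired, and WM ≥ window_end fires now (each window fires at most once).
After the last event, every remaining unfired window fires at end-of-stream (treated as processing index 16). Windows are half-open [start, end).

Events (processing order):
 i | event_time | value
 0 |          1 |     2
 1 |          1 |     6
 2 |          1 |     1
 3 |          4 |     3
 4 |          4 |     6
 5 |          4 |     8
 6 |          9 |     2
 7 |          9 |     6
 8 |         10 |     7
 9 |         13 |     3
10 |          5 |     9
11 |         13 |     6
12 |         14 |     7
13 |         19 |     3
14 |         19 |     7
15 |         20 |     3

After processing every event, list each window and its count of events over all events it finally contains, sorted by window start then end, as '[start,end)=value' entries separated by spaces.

i=0 t=1 v=2: → [0,5); WM=−∞
i=1 t=1 v=6: → [0,5); WM=−∞
i=2 t=1 v=1: → [0,5); WM=−∞
i=3 t=4 v=3: → [4,9),[2,7),[0,5); WM=3
i=4 t=4 v=6: → [4,9),[2,7),[0,5); WM=3
i=5 t=4 v=8: → [4,9),[2,7),[0,5); WM=3
i=6 t=9 v=2: → [8,13),[6,11); WM=3
i=7 t=9 v=6: → [8,13),[6,11); WM=8; [0,5) fires=6 [2,7) fires=3
i=8 t=10 v=7: → [10,15),[8,13),[6,11); WM=8
i=9 t=13 v=3: → [12,17),[10,15); WM=8
i=10 t=5 v=9: → [4,9),[2,7); WM=8
i=11 t=13 v=6: → [12,17),[10,15); WM=12; [4,9) fires=4 [6,11) fires=3
i=12 t=14 v=7: → [14,19),[12,17),[10,15); WM=12
i=13 t=19 v=3: → [18,23),[16,21); WM=12
i=14 t=19 v=7: → [18,23),[16,21); WM=12
i=15 t=20 v=3: → [20,25),[18,23),[16,21); WM=19; [8,13) fires=3 [10,15) fires=4 [12,17) fires=3 [14,19) fires=1

[0,5)=6 [2,7)=4 [4,9)=4 [6,11)=3 [8,13)=3 [10,15)=4 [12,17)=3 [14,19)=1 [16,21)=3 [18,23)=3 [20,25)=1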